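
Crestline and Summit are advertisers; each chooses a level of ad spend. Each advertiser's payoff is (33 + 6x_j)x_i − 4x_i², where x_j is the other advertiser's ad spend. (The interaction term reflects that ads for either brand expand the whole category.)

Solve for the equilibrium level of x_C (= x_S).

16.5

Crestline's payoff is (33 + 6x_S)x_C − 4x_C².
∂π/∂x_C = 33 + 6x_S − 8x_C = 0, so x_C = 4.125 + 0.75x_S.
The game is symmetric, so in equilibrium x_S = x_C: the reaction function gives 0.25x_C = 4.125, hence x_C = 16.5.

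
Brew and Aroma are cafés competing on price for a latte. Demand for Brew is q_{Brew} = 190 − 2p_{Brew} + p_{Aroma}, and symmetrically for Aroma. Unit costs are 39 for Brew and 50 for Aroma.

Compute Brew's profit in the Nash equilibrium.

Brew's profit: π = (p_{Brew} − 39)(190 − 2p_{Brew} + p_{Aroma}).
∂π/∂p_{Brew} = 268 − 4p_{Brew} + p_{Aroma} = 0 ⇒ p_{Brew} = 67 + 0.25p_{Aroma}.
Similarly p_{Aroma} = 72.5 + 0.25p_{Brew}.
Solving the two reaction functions simultaneously: (1 − (0.25)(0.25))p_{Brew} = 67 + 0.25·72.5, so 0.9375p_{Brew} = 85.125 and p_{Brew} = 90.8.
Then p_{Aroma} = 72.5 + 0.25·90.8 = 95.2.
q_{Brew} = 190 − 2·90.8 + 95.2 = 103.6.
Profit = (90.8 − 39)·103.6 = 5366.48.

5366.48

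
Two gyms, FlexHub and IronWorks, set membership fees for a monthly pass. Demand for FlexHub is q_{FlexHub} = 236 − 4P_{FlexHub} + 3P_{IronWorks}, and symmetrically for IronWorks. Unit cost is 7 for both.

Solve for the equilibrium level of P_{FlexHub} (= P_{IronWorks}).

FlexHub's profit: π = (P_{FlexHub} − 7)(236 − 4P_{FlexHub} + 3P_{IronWorks}).
∂π/∂P_{FlexHub} = 264 − 8P_{FlexHub} + 3P_{IronWorks} = 0 ⇒ P_{FlexHub} = 33 + 0.375P_{IronWorks}.
The game is symmetric, so in equilibrium P_{IronWorks} = P_{FlexHub}: the reaction function gives 0.625P_{FlexHub} = 33, hence P_{FlexHub} = 52.8.

52.8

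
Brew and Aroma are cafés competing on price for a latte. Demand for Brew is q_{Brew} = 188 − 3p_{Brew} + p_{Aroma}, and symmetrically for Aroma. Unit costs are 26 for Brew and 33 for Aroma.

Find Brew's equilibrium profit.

2318.52

Brew's profit: π = (p_{Brew} − 26)(188 − 3p_{Brew} + p_{Aroma}).
∂π/∂p_{Brew} = 266 − 6p_{Brew} + p_{Aroma} = 0 ⇒ p_{Brew} = 133/3 + (1/6)p_{Aroma}.
Similarly p_{Aroma} = 287/6 + (1/6)p_{Brew}.
Substituting the second reaction function into the first: p_{Brew} = 133/3 + (1/6)(287/6 + (1/6)p_{Brew}), which gives (35/36)p_{Brew} = 1883/36 ⇒ p_{Brew} = 53.8.
Then p_{Aroma} = 287/6 + (1/6)·53.8 = 56.8.
q_{Brew} = 188 − 3·53.8 + 56.8 = 83.4.
Profit = (53.8 − 26)·83.4 = 2318.52.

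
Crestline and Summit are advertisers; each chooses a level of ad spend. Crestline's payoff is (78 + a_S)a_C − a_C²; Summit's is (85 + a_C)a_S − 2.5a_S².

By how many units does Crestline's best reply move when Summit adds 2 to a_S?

1

Expanding Crestline's payoff: 78a_C + a_Sa_C − a_C².
∂π/∂a_C = 78 + a_S − 2a_C = 0, so a_C = 39 + 0.5a_S.
The reaction-function slope is 0.5, so a 2-unit rise in a_S moves a_C by 0.5 × 2 = 1. Crestline's best response rises — the actions are strategic complements.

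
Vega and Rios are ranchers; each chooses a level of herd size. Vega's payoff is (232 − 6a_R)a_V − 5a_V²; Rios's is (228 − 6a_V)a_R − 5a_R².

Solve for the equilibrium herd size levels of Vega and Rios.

14.875, 13.875

Expanding Vega's payoff: 232a_V − 6a_Ra_V − 5a_V².
∂π/∂a_V = 232 − 6a_R − 10a_V = 0, so a_V = 23.2 − 0.6a_R.
Likewise for Rios: a_R = 22.8 − 0.6a_V.
Plugging a_R into Vega's best response: a_V = 23.2 − 0.6(22.8 − 0.6a_V) ⇒ 0.64a_V = 9.52, so a_V = 14.875.
Then a_R = 22.8 − 0.6·14.875 = 13.875.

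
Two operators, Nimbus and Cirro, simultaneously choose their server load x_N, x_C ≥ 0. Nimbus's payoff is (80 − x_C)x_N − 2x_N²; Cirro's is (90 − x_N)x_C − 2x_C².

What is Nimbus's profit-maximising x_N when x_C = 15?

Expanding Nimbus's payoff: 80x_N − x_Cx_N − 2x_N².
∂π/∂x_N = 80 − x_C − 4x_N = 0, so x_N = 20 − 0.25x_C.
At x_C = 15: x_N = 20 − 0.25·15 = 16.25.

16.25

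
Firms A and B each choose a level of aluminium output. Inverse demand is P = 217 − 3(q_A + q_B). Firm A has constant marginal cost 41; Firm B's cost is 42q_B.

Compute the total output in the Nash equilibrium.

Firm A's profit: π = q_A(217 − 3(q_A + q_B)) − 41q_A.
∂π/∂q_A = 176 − 6q_A − 3q_B = 0, so q_A = 88/3 − 0.5q_B.
By the same steps for B: q_B = 175/6 − 0.5q_A.
Plugging q_B into A's best response: q_A = 88/3 − 0.5(175/6 − 0.5q_A) ⇒ 0.75q_A = 14.75, so q_A = 59/3.
Then q_B = 175/6 − 0.5·(59/3) = 58/3.
Total output: 59/3 + 58/3 = 39.

39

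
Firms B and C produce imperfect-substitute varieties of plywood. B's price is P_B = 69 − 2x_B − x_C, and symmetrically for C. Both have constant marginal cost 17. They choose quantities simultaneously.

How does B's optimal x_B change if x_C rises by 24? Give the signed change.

-6

Firm B's profit: π = x_B(69 − 2x_B − x_C) − 17x_B.
∂π/∂x_B = 52 − 4x_B − x_C = 0 ⇒ x_B = 13 − 0.25x_C.
The reaction-function slope is −0.25, so a 24-unit rise in x_C moves x_B by −0.25 × 24 = −6. B's best response falls — the actions are strategic substitutes.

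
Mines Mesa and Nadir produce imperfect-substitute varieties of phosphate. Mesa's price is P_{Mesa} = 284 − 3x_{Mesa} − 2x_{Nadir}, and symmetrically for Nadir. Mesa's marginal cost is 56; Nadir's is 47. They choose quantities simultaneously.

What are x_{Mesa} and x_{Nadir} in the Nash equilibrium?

Mine Mesa's profit: π = x_{Mesa}(284 − 3x_{Mesa} − 2x_{Nadir}) − 56x_{Mesa}.
∂π/∂x_{Mesa} = 228 − 6x_{Mesa} − 2x_{Nadir} = 0 ⇒ x_{Mesa} = 38 − (1/3)x_{Nadir}.
Similarly x_{Nadir} = 39.5 − (1/3)x_{Mesa}.
Substituting the second reaction function into the first: x_{Mesa} = 38 − (1/3)(39.5 − (1/3)x_{Mesa}), which gives (8/9)x_{Mesa} = 149/6 ⇒ x_{Mesa} = 27.9375.
Then x_{Nadir} = 39.5 − (1/3)·27.9375 = 30.1875.

27.9375, 30.1875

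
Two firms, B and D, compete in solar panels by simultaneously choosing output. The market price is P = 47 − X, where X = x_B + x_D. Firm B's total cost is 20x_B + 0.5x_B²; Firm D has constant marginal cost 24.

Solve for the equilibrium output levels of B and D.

Firm B's profit: π = x_B(47 − (x_B + x_D)) − 20x_B − 0.5x_B².
∂π/∂x_B = 27 − 3x_B − x_D = 0, so x_B = 9 − (1/3)x_D.
For D: ∂π/∂x_D = 23 − 2x_D − x_B = 0 ⇒ x_D = 11.5 − 0.5x_B.
Solving the two reaction functions simultaneously: (1 − (−1/3)(−0.5))x_B = 9 − (1/3)·11.5, so (5/6)x_B = 31/6 and x_B = 6.2.
Then x_D = 11.5 − 0.5·6.2 = 8.4.

6.2, 8.4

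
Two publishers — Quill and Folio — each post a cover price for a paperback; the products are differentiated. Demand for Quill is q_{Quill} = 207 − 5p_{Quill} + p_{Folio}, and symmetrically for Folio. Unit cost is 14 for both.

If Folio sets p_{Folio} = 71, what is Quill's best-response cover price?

34.8

Quill's profit: π = (p_{Quill} − 14)(207 − 5p_{Quill} + p_{Folio}).
∂π/∂p_{Quill} = 277 − 10p_{Quill} + p_{Folio} = 0 ⇒ p_{Quill} = 27.7 + 0.1p_{Folio}.
At p_{Folio} = 71: p_{Quill} = 27.7 + 0.1·71 = 34.8.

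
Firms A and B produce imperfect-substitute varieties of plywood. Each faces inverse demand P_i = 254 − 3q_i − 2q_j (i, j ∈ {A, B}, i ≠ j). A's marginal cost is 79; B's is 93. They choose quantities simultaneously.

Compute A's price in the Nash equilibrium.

Firm A's profit: π = q_A(254 − 3q_A − 2q_B) − 79q_A.
∂π/∂q_A = 175 − 6q_A − 2q_B = 0 ⇒ q_A = 175/6 − (1/3)q_B.
Similarly q_B = 161/6 − (1/3)q_A.
Solving the two reaction functions simultaneously: (1 − (−1/3)(−1/3))q_A = 175/6 − (1/3)·(161/6), so (8/9)q_A = 182/9 and q_A = 22.75.
Then q_B = 161/6 − (1/3)·22.75 = 19.25.
P_A = 254 − 3·22.75 − 2·19.25 = 147.25.

147.25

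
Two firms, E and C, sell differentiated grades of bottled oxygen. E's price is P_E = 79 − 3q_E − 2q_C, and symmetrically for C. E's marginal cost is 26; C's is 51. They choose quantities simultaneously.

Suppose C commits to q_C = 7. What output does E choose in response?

Firm E's profit: π = q_E(79 − 3q_E − 2q_C) − 26q_E.
∂π/∂q_E = 53 − 6q_E − 2q_C = 0 ⇒ q_E = 53/6 − (1/3)q_C.
At q_C = 7: q_E = 53/6 − (1/3)·7 = 6.5.

6.5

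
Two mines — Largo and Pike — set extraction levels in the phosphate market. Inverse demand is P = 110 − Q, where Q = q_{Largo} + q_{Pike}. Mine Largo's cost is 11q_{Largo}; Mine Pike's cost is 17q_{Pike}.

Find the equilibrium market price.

Mine Largo's profit: π = q_{Largo}(110 − (q_{Largo} + q_{Pike})) − 11q_{Largo}.
∂π/∂q_{Largo} = 99 − 2q_{Largo} − q_{Pike} = 0, so q_{Largo} = 49.5 − 0.5q_{Pike}.
By the same steps for Pike: q_{Pike} = 46.5 − 0.5q_{Largo}.
Plugging q_{Pike} into Largo's best response: q_{Largo} = 49.5 − 0.5(46.5 − 0.5q_{Largo}) ⇒ 0.75q_{Largo} = 26.25, so q_{Largo} = 35.
Then q_{Pike} = 46.5 − 0.5·35 = 29.
Equilibrium price: P = 110 − 64 = 46.

46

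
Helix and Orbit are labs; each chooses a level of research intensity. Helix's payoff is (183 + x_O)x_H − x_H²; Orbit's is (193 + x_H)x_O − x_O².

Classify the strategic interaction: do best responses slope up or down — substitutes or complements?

Expanding Helix's payoff: 183x_H + x_Ox_H − x_H².
∂π/∂x_H = 183 + x_O − 2x_H = 0, so x_H = 91.5 + 0.5x_O.
The best-response slope dx_H/dx_O = 0.5 > 0: the reaction function is upward-sloping, so the choices are strategic complements.

strategic complements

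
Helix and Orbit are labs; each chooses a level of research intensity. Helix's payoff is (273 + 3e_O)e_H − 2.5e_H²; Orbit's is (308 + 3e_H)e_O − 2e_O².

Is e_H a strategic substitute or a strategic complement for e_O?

Expanding Helix's payoff: 273e_H + 3e_Oe_H − 2.5e_H².
∂π/∂e_H = 273 + 3e_O − 5e_H = 0, so e_H = 54.6 + 0.6e_O.
The best-response slope de_H/de_O = 0.6 > 0: the reaction function is upward-sloping, so the choices are strategic complements.

strategic complements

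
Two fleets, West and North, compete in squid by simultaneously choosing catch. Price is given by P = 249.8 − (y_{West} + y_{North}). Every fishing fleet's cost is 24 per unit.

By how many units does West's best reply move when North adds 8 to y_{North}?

Fishing fleet West's profit: π = y_{West}(249.8 − (y_{West} + y_{North})) − 24y_{West}.
∂π/∂y_{West} = 225.8 − 2y_{West} − y_{North} = 0, so y_{West} = 112.9 − 0.5y_{North}.
The reaction-function slope is −0.5, so an 8-unit rise in y_{North} moves y_{West} by −0.5 × 8 = −4. West's best response falls — the actions are strategic substitutes.

-4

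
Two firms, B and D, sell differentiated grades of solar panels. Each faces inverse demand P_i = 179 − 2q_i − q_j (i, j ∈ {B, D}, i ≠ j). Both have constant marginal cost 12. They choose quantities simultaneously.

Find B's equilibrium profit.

2231.12

Firm B's profit: π = q_B(179 − 2q_B − q_D) − 12q_B.
∂π/∂q_B = 167 − 4q_B − q_D = 0 ⇒ q_B = 41.75 − 0.25q_D.
The game is symmetric, so in equilibrium q_D = q_B: the reaction function gives 1.25q_B = 41.75, hence q_B = 33.4.
P_B = 179 − 2·33.4 − 33.4 = 78.8.
Profit = (78.8 − 12)·33.4 = 2231.12.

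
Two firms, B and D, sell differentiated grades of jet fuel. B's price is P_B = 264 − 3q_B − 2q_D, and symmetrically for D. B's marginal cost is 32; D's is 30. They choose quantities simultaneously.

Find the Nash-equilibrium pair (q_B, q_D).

Firm B's profit: π = q_B(264 − 3q_B − 2q_D) − 32q_B.
∂π/∂q_B = 232 − 6q_B − 2q_D = 0 ⇒ q_B = 116/3 − (1/3)q_D.
Similarly q_D = 39 − (1/3)q_B.
Substituting the second reaction function into the first: q_B = 116/3 − (1/3)(39 − (1/3)q_B), which gives (8/9)q_B = 77/3 ⇒ q_B = 28.875.
Then q_D = 39 − (1/3)·28.875 = 29.375.

28.875, 29.375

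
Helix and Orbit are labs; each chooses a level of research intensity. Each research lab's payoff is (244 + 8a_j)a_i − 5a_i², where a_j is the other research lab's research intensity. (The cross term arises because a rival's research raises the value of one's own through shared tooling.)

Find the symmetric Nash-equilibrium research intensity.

Helix's payoff is (244 + 8a_O)a_H − 5a_H².
∂π/∂a_H = 244 + 8a_O − 10a_H = 0, so a_H = 24.4 + 0.8a_O.
The game is symmetric, so in equilibrium a_O = a_H: the reaction function gives 0.2a_H = 24.4, hence a_H = 122.

122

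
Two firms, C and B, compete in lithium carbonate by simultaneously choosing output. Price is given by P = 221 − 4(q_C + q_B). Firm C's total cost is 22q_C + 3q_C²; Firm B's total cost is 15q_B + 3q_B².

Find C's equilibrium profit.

Firm C's profit: π = q_C(221 − 4(q_C + q_B)) − 22q_C − 3q_C².
∂π/∂q_C = 199 − 14q_C − 4q_B = 0, so q_C = 199/14 − (2/7)q_B.
By the same steps for B: q_B = 103/7 − (2/7)q_C.
Solving the two reaction functions simultaneously: (1 − (−2/7)(−2/7))q_C = 199/14 − (2/7)·(103/7), so (45/49)q_C = 981/98 and q_C = 10.9.
Then q_B = 103/7 − (2/7)·10.9 = 11.6.
Price P = 221 − 4·22.5 = 131.
C's profit: (131 − 22)·10.9 − 3(10.9)² = 831.67.

831.67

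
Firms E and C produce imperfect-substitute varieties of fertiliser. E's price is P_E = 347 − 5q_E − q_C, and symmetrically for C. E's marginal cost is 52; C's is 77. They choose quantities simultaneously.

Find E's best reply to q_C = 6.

28.9

Firm E's profit: π = q_E(347 − 5q_E − q_C) − 52q_E.
∂π/∂q_E = 295 − 10q_E − q_C = 0 ⇒ q_E = 29.5 − 0.1q_C.
At q_C = 6: q_E = 29.5 − 0.1·6 = 28.9.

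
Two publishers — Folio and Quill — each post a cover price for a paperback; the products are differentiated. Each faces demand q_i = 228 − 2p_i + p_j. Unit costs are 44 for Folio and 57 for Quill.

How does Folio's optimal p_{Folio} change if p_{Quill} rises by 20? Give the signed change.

Folio's profit: π = (p_{Folio} − 44)(228 − 2p_{Folio} + p_{Quill}).
∂π/∂p_{Folio} = 316 − 4p_{Folio} + p_{Quill} = 0 ⇒ p_{Folio} = 79 + 0.25p_{Quill}.
The reaction-function slope is 0.25, so a 20-unit rise in p_{Quill} moves p_{Folio} by 0.25 × 20 = 5. Folio's best response rises — the actions are strategic complements.

5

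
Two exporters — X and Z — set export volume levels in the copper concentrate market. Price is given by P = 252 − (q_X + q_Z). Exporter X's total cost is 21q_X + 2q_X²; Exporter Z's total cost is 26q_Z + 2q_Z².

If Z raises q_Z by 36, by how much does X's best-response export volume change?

Exporter X's profit: π = q_X(252 − (q_X + q_Z)) − 21q_X − 2q_X².
∂π/∂q_X = 231 − 6q_X − q_Z = 0, so q_X = 38.5 − (1/6)q_Z.
The reaction-function slope is −1/6, so a 36-unit rise in q_Z moves q_X by −1/6 × 36 = −6. X's best response falls — the actions are strategic substitutes.

-6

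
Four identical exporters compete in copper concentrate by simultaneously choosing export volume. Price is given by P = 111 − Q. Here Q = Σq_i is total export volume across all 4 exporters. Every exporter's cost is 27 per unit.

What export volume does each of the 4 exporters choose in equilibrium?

A representative exporter's profit is π_i = q_i(111 − Q) − 27q_i, with Q = q_i + Σ_{j≠i} q_j.
First-order condition: 84 − 2q_i − Σ_{j≠i} q_j = 0.
In a symmetric equilibrium every exporter chooses the same q, so Σ_{j≠i} q_j = 3q. The condition becomes 84 − 5q = 0, giving q = 84/5 = 16.8.

16.8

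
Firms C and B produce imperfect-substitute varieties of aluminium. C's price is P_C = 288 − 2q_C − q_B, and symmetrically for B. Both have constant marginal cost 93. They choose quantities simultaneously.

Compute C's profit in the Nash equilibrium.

3042

Firm C's profit: π = q_C(288 − 2q_C − q_B) − 93q_C.
∂π/∂q_C = 195 − 4q_C − q_B = 0 ⇒ q_C = 48.75 − 0.25q_B.
Setting q_C = q_B in the reaction function: q_C = 48.75 − 0.25q_C, so q_C = 48.75 / 1.25 = 39.
P_C = 288 − 2·39 − 39 = 171.
Profit = (171 − 93)·39 = 3042.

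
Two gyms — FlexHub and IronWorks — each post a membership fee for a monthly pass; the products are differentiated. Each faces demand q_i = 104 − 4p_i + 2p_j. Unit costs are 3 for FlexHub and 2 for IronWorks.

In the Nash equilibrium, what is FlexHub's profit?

1049.76

FlexHub's profit: π = (p_{FlexHub} − 3)(104 − 4p_{FlexHub} + 2p_{IronWorks}).
∂π/∂p_{FlexHub} = 116 − 8p_{FlexHub} + 2p_{IronWorks} = 0 ⇒ p_{FlexHub} = 14.5 + 0.25p_{IronWorks}.
Similarly p_{IronWorks} = 14 + 0.25p_{FlexHub}.
Substituting the second reaction function into the first: p_{FlexHub} = 14.5 + 0.25(14 + 0.25p_{FlexHub}), which gives 0.9375p_{FlexHub} = 18 ⇒ p_{FlexHub} = 19.2.
Then p_{IronWorks} = 14 + 0.25·19.2 = 18.8.
q_{FlexHub} = 104 − 4·19.2 + 2·18.8 = 64.8.
Profit = (19.2 − 3)·64.8 = 1049.76.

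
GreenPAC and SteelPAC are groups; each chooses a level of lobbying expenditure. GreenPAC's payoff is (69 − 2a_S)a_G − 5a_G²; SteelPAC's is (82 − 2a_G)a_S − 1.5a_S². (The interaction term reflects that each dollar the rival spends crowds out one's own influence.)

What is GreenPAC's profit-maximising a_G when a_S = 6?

Expanding GreenPAC's payoff: 69a_G − 2a_Sa_G − 5a_G².
∂π/∂a_G = 69 − 2a_S − 10a_G = 0, so a_G = 6.9 − 0.2a_S.
At a_S = 6: a_G = 6.9 − 0.2·6 = 5.7.

5.7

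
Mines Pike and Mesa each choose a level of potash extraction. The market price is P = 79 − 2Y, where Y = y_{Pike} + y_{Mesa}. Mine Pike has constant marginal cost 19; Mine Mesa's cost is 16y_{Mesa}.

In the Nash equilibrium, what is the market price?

Mine Pike's profit: π = y_{Pike}(79 − 2(y_{Pike} + y_{Mesa})) − 19y_{Pike}.
∂π/∂y_{Pike} = 60 − 4y_{Pike} − 2y_{Mesa} = 0, so y_{Pike} = 15 − 0.5y_{Mesa}.
By the same steps for Mesa: y_{Mesa} = 15.75 − 0.5y_{Pike}.
Plugging y_{Mesa} into Pike's best response: y_{Pike} = 15 − 0.5(15.75 − 0.5y_{Pike}) ⇒ 0.75y_{Pike} = 7.125, so y_{Pike} = 9.5.
Then y_{Mesa} = 15.75 − 0.5·9.5 = 11.
Equilibrium price: P = 79 − 2·20.5 = 38.

38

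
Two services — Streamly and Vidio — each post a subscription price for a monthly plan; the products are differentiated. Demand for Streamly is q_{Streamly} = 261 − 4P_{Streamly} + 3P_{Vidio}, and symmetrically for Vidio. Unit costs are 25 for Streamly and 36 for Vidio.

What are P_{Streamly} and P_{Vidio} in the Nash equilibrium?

Streamly's profit: π = (P_{Streamly} − 25)(261 − 4P_{Streamly} + 3P_{Vidio}).
∂π/∂P_{Streamly} = 361 − 8P_{Streamly} + 3P_{Vidio} = 0 ⇒ P_{Streamly} = 45.125 + 0.375P_{Vidio}.
Similarly P_{Vidio} = 50.625 + 0.375P_{Streamly}.
Substituting the second reaction function into the first: P_{Streamly} = 45.125 + 0.375(50.625 + 0.375P_{Streamly}), which gives (55/64)P_{Streamly} = 4103/64 ⇒ P_{Streamly} = 74.6.
Then P_{Vidio} = 50.625 + 0.375·74.6 = 78.6.

74.6, 78.6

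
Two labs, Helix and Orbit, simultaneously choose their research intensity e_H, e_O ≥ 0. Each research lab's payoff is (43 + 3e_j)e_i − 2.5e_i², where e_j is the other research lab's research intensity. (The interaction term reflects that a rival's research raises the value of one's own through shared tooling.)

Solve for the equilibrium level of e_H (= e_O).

Helix's payoff is (43 + 3e_O)e_H − 2.5e_H².
∂π/∂e_H = 43 + 3e_O − 5e_H = 0, so e_H = 8.6 + 0.6e_O.
The game is symmetric, so in equilibrium e_O = e_H: the reaction function gives 0.4e_H = 8.6, hence e_H = 21.5.

21.5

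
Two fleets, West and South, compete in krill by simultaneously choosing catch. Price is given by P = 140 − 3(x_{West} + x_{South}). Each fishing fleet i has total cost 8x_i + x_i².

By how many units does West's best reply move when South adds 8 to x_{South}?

-3

Fishing fleet West's profit: π = x_{West}(140 − 3(x_{West} + x_{South})) − 8x_{West} − x_{West}².
∂π/∂x_{West} = 132 − 8x_{West} − 3x_{South} = 0, so x_{West} = 16.5 − 0.375x_{South}.
The reaction-function slope is −0.375, so an 8-unit rise in x_{South} moves x_{West} by −0.375 × 8 = −3. West's best response falls — the actions are strategic substitutes.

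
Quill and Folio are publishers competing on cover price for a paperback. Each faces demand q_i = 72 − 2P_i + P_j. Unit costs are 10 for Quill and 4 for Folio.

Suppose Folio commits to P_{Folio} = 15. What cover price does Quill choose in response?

26.75

Quill's profit: π = (P_{Quill} − 10)(72 − 2P_{Quill} + P_{Folio}).
∂π/∂P_{Quill} = 92 − 4P_{Quill} + P_{Folio} = 0 ⇒ P_{Quill} = 23 + 0.25P_{Folio}.
At P_{Folio} = 15: P_{Quill} = 23 + 0.25·15 = 26.75.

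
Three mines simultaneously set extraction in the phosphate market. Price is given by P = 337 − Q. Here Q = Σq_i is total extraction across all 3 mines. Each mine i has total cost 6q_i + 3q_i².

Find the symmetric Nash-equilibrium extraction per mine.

33.1

A representative mine's profit is π_i = q_i(337 − Q) − 6q_i − 3q_i², with Q = q_i + Σ_{j≠i} q_j.
First-order condition: 331 − 8q_i − Σ_{j≠i} q_j = 0.
In a symmetric equilibrium every mine chooses the same q, so Σ_{j≠i} q_j = 2q. The condition becomes 331 − 10q = 0, giving q = 331/10 = 33.1.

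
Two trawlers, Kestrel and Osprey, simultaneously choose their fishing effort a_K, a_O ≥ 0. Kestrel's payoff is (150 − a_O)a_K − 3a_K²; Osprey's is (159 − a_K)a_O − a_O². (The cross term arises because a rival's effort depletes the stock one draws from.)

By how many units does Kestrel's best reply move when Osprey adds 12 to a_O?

Expanding Kestrel's payoff: 150a_K − a_Oa_K − 3a_K².
∂π/∂a_K = 150 − a_O − 6a_K = 0, so a_K = 25 − (1/6)a_O.
The reaction-function slope is −1/6, so a 12-unit rise in a_O moves a_K by −1/6 × 12 = −2. Kestrel's best response falls — the actions are strategic substitutes.

-2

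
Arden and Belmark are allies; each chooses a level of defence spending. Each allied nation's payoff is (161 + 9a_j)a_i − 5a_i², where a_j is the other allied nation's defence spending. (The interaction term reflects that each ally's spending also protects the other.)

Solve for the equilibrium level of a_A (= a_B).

Arden's payoff is (161 + 9a_B)a_A − 5a_A².
∂π/∂a_A = 161 + 9a_B − 10a_A = 0, so a_A = 16.1 + 0.9a_B.
The game is symmetric, so in equilibrium a_B = a_A: the reaction function gives 0.1a_A = 16.1, hence a_A = 161.

161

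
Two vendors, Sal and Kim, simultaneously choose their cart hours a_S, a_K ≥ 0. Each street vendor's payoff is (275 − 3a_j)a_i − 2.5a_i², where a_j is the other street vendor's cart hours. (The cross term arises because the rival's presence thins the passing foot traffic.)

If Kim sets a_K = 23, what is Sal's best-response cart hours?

Sal's payoff is (275 − 3a_K)a_S − 2.5a_S².
∂π/∂a_S = 275 − 3a_K − 5a_S = 0, so a_S = 55 − 0.6a_K.
At a_K = 23: a_S = 55 − 0.6·23 = 41.2.

41.2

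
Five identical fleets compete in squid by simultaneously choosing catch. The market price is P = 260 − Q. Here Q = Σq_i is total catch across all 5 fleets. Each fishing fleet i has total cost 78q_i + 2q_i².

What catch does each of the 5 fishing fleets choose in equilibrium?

18.2

A representative fishing fleet's profit is π_i = q_i(260 − Q) − 78q_i − 2q_i², with Q = q_i + Σ_{j≠i} q_j.
First-order condition: 182 − 6q_i − Σ_{j≠i} q_j = 0.
In a symmetric equilibrium every fishing fleet chooses the same q, so Σ_{j≠i} q_j = 4q. The condition becomes 182 − 10q = 0, giving q = 182/10 = 18.2.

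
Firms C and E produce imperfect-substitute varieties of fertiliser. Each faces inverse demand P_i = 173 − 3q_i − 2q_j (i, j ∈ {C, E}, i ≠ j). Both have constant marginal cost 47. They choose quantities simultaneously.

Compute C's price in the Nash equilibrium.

94.25

Firm C's profit: π = q_C(173 − 3q_C − 2q_E) − 47q_C.
∂π/∂q_C = 126 − 6q_C − 2q_E = 0 ⇒ q_C = 21 − (1/3)q_E.
By symmetry q_E = q_C; substituting into the reaction function, (4/3)q_C = 21 and q_C = 15.75.
P_C = 173 − 3·15.75 − 2·15.75 = 94.25.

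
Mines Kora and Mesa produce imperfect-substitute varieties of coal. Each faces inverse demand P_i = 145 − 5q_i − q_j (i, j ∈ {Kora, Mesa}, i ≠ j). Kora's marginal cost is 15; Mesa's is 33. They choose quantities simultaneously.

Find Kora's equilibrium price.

75

Mine Kora's profit: π = q_{Kora}(145 − 5q_{Kora} − q_{Mesa}) − 15q_{Kora}.
∂π/∂q_{Kora} = 130 − 10q_{Kora} − q_{Mesa} = 0 ⇒ q_{Kora} = 13 − 0.1q_{Mesa}.
Similarly q_{Mesa} = 11.2 − 0.1q_{Kora}.
Substituting the second reaction function into the first: q_{Kora} = 13 − 0.1(11.2 − 0.1q_{Kora}), which gives 0.99q_{Kora} = 11.88 ⇒ q_{Kora} = 12.
Then q_{Mesa} = 11.2 − 0.1·12 = 10.
P_{Kora} = 145 − 5·12 − 10 = 75.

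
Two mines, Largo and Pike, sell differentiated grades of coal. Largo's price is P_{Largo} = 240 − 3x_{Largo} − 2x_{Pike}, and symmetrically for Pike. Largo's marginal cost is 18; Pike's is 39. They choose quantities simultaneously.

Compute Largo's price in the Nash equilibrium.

105.1875

Mine Largo's profit: π = x_{Largo}(240 − 3x_{Largo} − 2x_{Pike}) − 18x_{Largo}.
∂π/∂x_{Largo} = 222 − 6x_{Largo} − 2x_{Pike} = 0 ⇒ x_{Largo} = 37 − (1/3)x_{Pike}.
Similarly x_{Pike} = 33.5 − (1/3)x_{Largo}.
Solving the two reaction functions simultaneously: (1 − (−1/3)(−1/3))x_{Largo} = 37 − (1/3)·33.5, so (8/9)x_{Largo} = 155/6 and x_{Largo} = 29.0625.
Then x_{Pike} = 33.5 − (1/3)·29.0625 = 23.8125.
P_{Largo} = 240 − 3·29.0625 − 2·23.8125 = 105.1875.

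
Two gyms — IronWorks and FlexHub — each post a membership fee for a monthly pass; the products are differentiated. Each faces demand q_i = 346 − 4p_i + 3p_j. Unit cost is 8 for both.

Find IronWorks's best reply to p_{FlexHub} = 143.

100.875

IronWorks's profit: π = (p_{IronWorks} − 8)(346 − 4p_{IronWorks} + 3p_{FlexHub}).
∂π/∂p_{IronWorks} = 378 − 8p_{IronWorks} + 3p_{FlexHub} = 0 ⇒ p_{IronWorks} = 47.25 + 0.375p_{FlexHub}.
At p_{FlexHub} = 143: p_{IronWorks} = 47.25 + 0.375·143 = 100.875.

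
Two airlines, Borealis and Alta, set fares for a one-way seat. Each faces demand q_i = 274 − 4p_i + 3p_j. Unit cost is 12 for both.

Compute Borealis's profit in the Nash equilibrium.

10983.04

Borealis's profit: π = (p_{Borealis} − 12)(274 − 4p_{Borealis} + 3p_{Alta}).
∂π/∂p_{Borealis} = 322 − 8p_{Borealis} + 3p_{Alta} = 0 ⇒ p_{Borealis} = 40.25 + 0.375p_{Alta}.
Setting p_{Borealis} = p_{Alta} in the reaction function: p_{Borealis} = 40.25 + 0.375p_{Borealis}, so p_{Borealis} = 40.25 / 0.625 = 64.4.
q_{Borealis} = 274 − 4·64.4 + 3·64.4 = 209.6.
Profit = (64.4 − 12)·209.6 = 10983.04.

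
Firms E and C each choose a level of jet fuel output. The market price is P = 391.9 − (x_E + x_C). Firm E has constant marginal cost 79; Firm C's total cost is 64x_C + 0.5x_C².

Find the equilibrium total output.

Firm E's profit: π = x_E(391.9 − (x_E + x_C)) − 79x_E.
∂π/∂x_E = 312.9 − 2x_E − x_C = 0, so x_E = 156.45 − 0.5x_C.
For C: ∂π/∂x_C = 327.9 − 3x_C − x_E = 0 ⇒ x_C = 109.3 − (1/3)x_E.
Solving the two reaction functions simultaneously: (1 − (−0.5)(−1/3))x_E = 156.45 − 0.5·109.3, so (5/6)x_E = 101.8 and x_E = 122.16.
Then x_C = 109.3 − (1/3)·122.16 = 68.58.
Total output: 122.16 + 68.58 = 190.74.

190.74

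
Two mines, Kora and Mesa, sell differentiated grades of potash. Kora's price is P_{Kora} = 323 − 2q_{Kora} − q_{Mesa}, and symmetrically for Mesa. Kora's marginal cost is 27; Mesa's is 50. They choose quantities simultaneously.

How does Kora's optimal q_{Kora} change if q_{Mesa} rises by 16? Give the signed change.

-4

Mine Kora's profit: π = q_{Kora}(323 − 2q_{Kora} − q_{Mesa}) − 27q_{Kora}.
∂π/∂q_{Kora} = 296 − 4q_{Kora} − q_{Mesa} = 0 ⇒ q_{Kora} = 74 − 0.25q_{Mesa}.
The reaction-function slope is −0.25, so a 16-unit rise in q_{Mesa} moves q_{Kora} by −0.25 × 16 = −4. Kora's best response falls — the actions are strategic substitutes.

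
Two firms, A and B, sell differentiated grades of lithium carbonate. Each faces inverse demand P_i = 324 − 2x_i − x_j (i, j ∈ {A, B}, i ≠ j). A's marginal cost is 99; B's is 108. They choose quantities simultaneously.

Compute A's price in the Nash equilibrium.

Firm A's profit: π = x_A(324 − 2x_A − x_B) − 99x_A.
∂π/∂x_A = 225 − 4x_A − x_B = 0 ⇒ x_A = 56.25 − 0.25x_B.
Similarly x_B = 54 − 0.25x_A.
Plugging x_B into A's best response: x_A = 56.25 − 0.25(54 − 0.25x_A) ⇒ 0.9375x_A = 42.75, so x_A = 45.6.
Then x_B = 54 − 0.25·45.6 = 42.6.
P_A = 324 − 2·45.6 − 42.6 = 190.2.

190.2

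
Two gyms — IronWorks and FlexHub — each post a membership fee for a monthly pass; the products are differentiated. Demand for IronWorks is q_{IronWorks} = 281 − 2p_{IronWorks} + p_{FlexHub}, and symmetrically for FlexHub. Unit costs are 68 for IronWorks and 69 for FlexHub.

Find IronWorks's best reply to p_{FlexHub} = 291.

177

IronWorks's profit: π = (p_{IronWorks} − 68)(281 − 2p_{IronWorks} + p_{FlexHub}).
∂π/∂p_{IronWorks} = 417 − 4p_{IronWorks} + p_{FlexHub} = 0 ⇒ p_{IronWorks} = 104.25 + 0.25p_{FlexHub}.
At p_{FlexHub} = 291: p_{IronWorks} = 104.25 + 0.25·291 = 177.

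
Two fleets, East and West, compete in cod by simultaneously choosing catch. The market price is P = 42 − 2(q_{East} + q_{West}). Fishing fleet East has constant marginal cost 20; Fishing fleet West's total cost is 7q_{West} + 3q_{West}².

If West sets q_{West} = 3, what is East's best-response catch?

Fishing fleet East's profit: π = q_{East}(42 − 2(q_{East} + q_{West})) − 20q_{East}.
∂π/∂q_{East} = 22 − 4q_{East} − 2q_{West} = 0, so q_{East} = 5.5 − 0.5q_{West}.
At q_{West} = 3: q_{East} = 5.5 − 0.5·3 = 4.

4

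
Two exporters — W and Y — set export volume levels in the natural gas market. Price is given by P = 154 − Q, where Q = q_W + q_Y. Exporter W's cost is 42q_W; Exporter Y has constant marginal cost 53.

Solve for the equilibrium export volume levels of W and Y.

Exporter W's profit: π = q_W(154 − (q_W + q_Y)) − 42q_W.
∂π/∂q_W = 112 − 2q_W − q_Y = 0, so q_W = 56 − 0.5q_Y.
By the same steps for Y: q_Y = 50.5 − 0.5q_W.
Substituting the second reaction function into the first: q_W = 56 − 0.5(50.5 − 0.5q_W), which gives 0.75q_W = 30.75 ⇒ q_W = 41.
Then q_Y = 50.5 − 0.5·41 = 30.

41, 30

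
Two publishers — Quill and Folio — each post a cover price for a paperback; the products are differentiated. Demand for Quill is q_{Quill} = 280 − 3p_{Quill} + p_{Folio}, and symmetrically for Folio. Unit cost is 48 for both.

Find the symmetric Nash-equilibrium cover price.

84.8

Quill's profit: π = (p_{Quill} − 48)(280 − 3p_{Quill} + p_{Folio}).
∂π/∂p_{Quill} = 424 − 6p_{Quill} + p_{Folio} = 0 ⇒ p_{Quill} = 212/3 + (1/6)p_{Folio}.
Setting p_{Quill} = p_{Folio} in the reaction function: p_{Quill} = 212/3 + (1/6)p_{Quill}, so p_{Quill} = (212/3) / (5/6) = 84.8.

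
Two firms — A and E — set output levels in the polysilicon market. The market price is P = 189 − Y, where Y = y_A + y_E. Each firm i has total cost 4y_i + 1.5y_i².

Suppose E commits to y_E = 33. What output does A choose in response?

Firm A's profit: π = y_A(189 − (y_A + y_E)) − 4y_A − 1.5y_A².
∂π/∂y_A = 185 − 5y_A − y_E = 0, so y_A = 37 − 0.2y_E.
At y_E = 33: y_A = 37 − 0.2·33 = 30.4.

30.4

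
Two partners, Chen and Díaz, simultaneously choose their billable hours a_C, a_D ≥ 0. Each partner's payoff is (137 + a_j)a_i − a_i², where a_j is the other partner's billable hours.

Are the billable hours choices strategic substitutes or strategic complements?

Chen's payoff is (137 + a_D)a_C − a_C².
∂π/∂a_C = 137 + a_D − 2a_C = 0, so a_C = 68.5 + 0.5a_D.
The best-response slope da_C/da_D = 0.5 > 0: the reaction function is upward-sloping, so the choices are strategic complements.

strategic complements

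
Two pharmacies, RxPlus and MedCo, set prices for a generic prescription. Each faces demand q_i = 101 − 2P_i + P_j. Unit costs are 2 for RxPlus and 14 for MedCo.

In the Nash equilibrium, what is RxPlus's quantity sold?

RxPlus's profit: π = (P_{RxPlus} − 2)(101 − 2P_{RxPlus} + P_{MedCo}).
∂π/∂P_{RxPlus} = 105 − 4P_{RxPlus} + P_{MedCo} = 0 ⇒ P_{RxPlus} = 26.25 + 0.25P_{MedCo}.
Similarly P_{MedCo} = 32.25 + 0.25P_{RxPlus}.
Solving the two reaction functions simultaneously: (1 − (0.25)(0.25))P_{RxPlus} = 26.25 + 0.25·32.25, so 0.9375P_{RxPlus} = 34.3125 and P_{RxPlus} = 36.6.
Then P_{MedCo} = 32.25 + 0.25·36.6 = 41.4.
q_{RxPlus} = 101 − 2·36.6 + 41.4 = 69.2.

69.2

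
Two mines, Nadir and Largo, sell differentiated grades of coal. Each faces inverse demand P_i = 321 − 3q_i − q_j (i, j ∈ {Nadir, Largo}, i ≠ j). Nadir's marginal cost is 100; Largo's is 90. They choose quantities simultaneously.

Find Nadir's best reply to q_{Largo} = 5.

Mine Nadir's profit: π = q_{Nadir}(321 − 3q_{Nadir} − q_{Largo}) − 100q_{Nadir}.
∂π/∂q_{Nadir} = 221 − 6q_{Nadir} − q_{Largo} = 0 ⇒ q_{Nadir} = 221/6 − (1/6)q_{Largo}.
At q_{Largo} = 5: q_{Nadir} = 221/6 − (1/6)·5 = 36.

36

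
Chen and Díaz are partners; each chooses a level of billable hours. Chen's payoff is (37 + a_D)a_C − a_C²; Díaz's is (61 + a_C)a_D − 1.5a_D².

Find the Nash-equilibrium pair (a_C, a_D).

34.4, 31.8

Expanding Chen's payoff: 37a_C + a_Da_C − a_C².
∂π/∂a_C = 37 + a_D − 2a_C = 0, so a_C = 18.5 + 0.5a_D.
Likewise for Díaz: a_D = 61/3 + (1/3)a_C.
Solving the two reaction functions simultaneously: (1 − (0.5)(1/3))a_C = 18.5 + 0.5·(61/3), so (5/6)a_C = 86/3 and a_C = 34.4.
Then a_D = 61/3 + (1/3)·34.4 = 31.8.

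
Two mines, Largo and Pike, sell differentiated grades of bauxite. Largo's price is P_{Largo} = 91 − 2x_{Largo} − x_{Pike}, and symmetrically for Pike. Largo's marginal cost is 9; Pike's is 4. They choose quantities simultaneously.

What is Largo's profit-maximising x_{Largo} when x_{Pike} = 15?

Mine Largo's profit: π = x_{Largo}(91 − 2x_{Largo} − x_{Pike}) − 9x_{Largo}.
∂π/∂x_{Largo} = 82 − 4x_{Largo} − x_{Pike} = 0 ⇒ x_{Largo} = 20.5 − 0.25x_{Pike}.
At x_{Pike} = 15: x_{Largo} = 20.5 − 0.25·15 = 16.75.

16.75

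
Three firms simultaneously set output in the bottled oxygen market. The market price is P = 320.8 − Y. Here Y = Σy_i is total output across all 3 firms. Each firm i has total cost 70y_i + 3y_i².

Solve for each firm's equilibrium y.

A representative firm's profit is π_i = y_i(320.8 − Y) − 70y_i − 3y_i², with Y = y_i + Σ_{j≠i} y_j.
First-order condition: 250.8 − 8y_i − Σ_{j≠i} y_j = 0.
With identical firms, set every y_j = y: then 250.8 − 8y − 2y = 0, i.e. y = 250.8/10 = 25.08.

25.08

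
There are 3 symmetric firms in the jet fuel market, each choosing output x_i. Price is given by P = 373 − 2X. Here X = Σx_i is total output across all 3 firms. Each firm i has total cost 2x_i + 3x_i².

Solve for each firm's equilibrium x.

A representative firm's profit is π_i = x_i(373 − 2X) − 2x_i − 3x_i², with X = x_i + Σ_{j≠i} x_j.
First-order condition: 371 − 10x_i − 2Σ_{j≠i} x_j = 0.
With identical firms, set every x_j = x: then 371 − 10x − 4x = 0, i.e. x = 371/14 = 26.5.

26.5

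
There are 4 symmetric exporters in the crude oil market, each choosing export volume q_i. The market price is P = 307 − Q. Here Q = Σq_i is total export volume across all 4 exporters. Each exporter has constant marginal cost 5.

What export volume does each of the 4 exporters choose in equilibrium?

A representative exporter's profit is π_i = q_i(307 − Q) − 5q_i, with Q = q_i + Σ_{j≠i} q_j.
First-order condition: 302 − 2q_i − Σ_{j≠i} q_j = 0.
In a symmetric equilibrium every exporter chooses the same q, so Σ_{j≠i} q_j = 3q. The condition becomes 302 − 5q = 0, giving q = 302/5 = 60.4.

60.4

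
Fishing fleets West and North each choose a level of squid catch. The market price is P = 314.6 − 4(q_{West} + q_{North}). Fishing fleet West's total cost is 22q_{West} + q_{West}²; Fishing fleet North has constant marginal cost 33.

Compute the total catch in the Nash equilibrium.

Fishing fleet West's profit: π = q_{West}(314.6 − 4(q_{West} + q_{North})) − 22q_{West} − q_{West}².
∂π/∂q_{West} = 292.6 − 10q_{West} − 4q_{North} = 0, so q_{West} = 29.26 − 0.4q_{North}.
For North: ∂π/∂q_{North} = 281.6 − 8q_{North} − 4q_{West} = 0 ⇒ q_{North} = 35.2 − 0.5q_{West}.
Substituting the second reaction function into the first: q_{West} = 29.26 − 0.4(35.2 − 0.5q_{West}), which gives 0.8q_{West} = 15.18 ⇒ q_{West} = 18.975.
Then q_{North} = 35.2 − 0.5·18.975 = 25.7125.
Total catch: 18.975 + 25.7125 = 44.6875.

44.6875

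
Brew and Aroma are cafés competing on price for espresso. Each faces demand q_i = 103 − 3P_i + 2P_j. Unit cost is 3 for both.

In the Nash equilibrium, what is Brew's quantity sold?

Brew's profit: π = (P_{Brew} − 3)(103 − 3P_{Brew} + 2P_{Aroma}).
∂π/∂P_{Brew} = 112 − 6P_{Brew} + 2P_{Aroma} = 0 ⇒ P_{Brew} = 56/3 + (1/3)P_{Aroma}.
By symmetry P_{Aroma} = P_{Brew}; substituting into the reaction function, (2/3)P_{Brew} = 56/3 and P_{Brew} = 28.
q_{Brew} = 103 − 3·28 + 2·28 = 75.

75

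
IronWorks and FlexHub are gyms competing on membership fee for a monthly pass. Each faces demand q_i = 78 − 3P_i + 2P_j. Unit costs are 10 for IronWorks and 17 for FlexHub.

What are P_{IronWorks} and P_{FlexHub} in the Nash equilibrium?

28.3125, 30.9375

IronWorks's profit: π = (P_{IronWorks} − 10)(78 − 3P_{IronWorks} + 2P_{FlexHub}).
∂π/∂P_{IronWorks} = 108 − 6P_{IronWorks} + 2P_{FlexHub} = 0 ⇒ P_{IronWorks} = 18 + (1/3)P_{FlexHub}.
Similarly P_{FlexHub} = 21.5 + (1/3)P_{IronWorks}.
Plugging P_{FlexHub} into IronWorks's best response: P_{IronWorks} = 18 + (1/3)(21.5 + (1/3)P_{IronWorks}) ⇒ (8/9)P_{IronWorks} = 151/6, so P_{IronWorks} = 28.3125.
Then P_{FlexHub} = 21.5 + (1/3)·28.3125 = 30.9375.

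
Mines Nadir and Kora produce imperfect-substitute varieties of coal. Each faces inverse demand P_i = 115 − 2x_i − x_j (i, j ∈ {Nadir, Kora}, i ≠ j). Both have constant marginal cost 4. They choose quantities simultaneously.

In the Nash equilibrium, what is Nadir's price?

Mine Nadir's profit: π = x_{Nadir}(115 − 2x_{Nadir} − x_{Kora}) − 4x_{Nadir}.
∂π/∂x_{Nadir} = 111 − 4x_{Nadir} − x_{Kora} = 0 ⇒ x_{Nadir} = 27.75 − 0.25x_{Kora}.
Setting x_{Nadir} = x_{Kora} in the reaction function: x_{Nadir} = 27.75 − 0.25x_{Nadir}, so x_{Nadir} = 27.75 / 1.25 = 22.2.
P_{Nadir} = 115 − 2·22.2 − 22.2 = 48.4.

48.4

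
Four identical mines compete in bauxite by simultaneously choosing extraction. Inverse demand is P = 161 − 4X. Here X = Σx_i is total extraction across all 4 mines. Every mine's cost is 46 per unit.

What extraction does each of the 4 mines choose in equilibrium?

A representative mine's profit is π_i = x_i(161 − 4X) − 46x_i, with X = x_i + Σ_{j≠i} x_j.
First-order condition: 115 − 8x_i − 4Σ_{j≠i} x_j = 0.
In a symmetric equilibrium every mine chooses the same x, so Σ_{j≠i} x_j = 3x. The condition becomes 115 − 20x = 0, giving x = 115/20 = 5.75.

5.75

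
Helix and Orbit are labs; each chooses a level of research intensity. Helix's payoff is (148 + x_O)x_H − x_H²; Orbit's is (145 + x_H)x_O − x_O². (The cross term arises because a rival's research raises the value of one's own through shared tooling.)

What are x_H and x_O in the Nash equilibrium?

147, 146

Expanding Helix's payoff: 148x_H + x_Ox_H − x_H².
∂π/∂x_H = 148 + x_O − 2x_H = 0, so x_H = 74 + 0.5x_O.
Likewise for Orbit: x_O = 72.5 + 0.5x_H.
Plugging x_O into Helix's best response: x_H = 74 + 0.5(72.5 + 0.5x_H) ⇒ 0.75x_H = 110.25, so x_H = 147.
Then x_O = 72.5 + 0.5·147 = 146.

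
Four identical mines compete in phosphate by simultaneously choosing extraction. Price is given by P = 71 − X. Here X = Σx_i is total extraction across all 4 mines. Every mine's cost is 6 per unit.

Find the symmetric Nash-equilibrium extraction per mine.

13

A representative mine's profit is π_i = x_i(71 − X) − 6x_i, with X = x_i + Σ_{j≠i} x_j.
First-order condition: 65 − 2x_i − Σ_{j≠i} x_j = 0.
With identical mines, set every x_j = x: then 65 − 2x − 3x = 0, i.e. x = 65/5 = 13.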